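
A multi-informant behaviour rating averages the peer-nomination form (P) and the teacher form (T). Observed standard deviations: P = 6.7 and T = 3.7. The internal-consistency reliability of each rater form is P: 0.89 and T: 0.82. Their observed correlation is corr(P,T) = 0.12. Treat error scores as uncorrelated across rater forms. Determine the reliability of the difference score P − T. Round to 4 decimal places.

0.8594

Var(P−T) = 6.7² + 3.7² − 2·6.7·3.7·0.12 = 58.58 − 5.9496 = 52.6304.
Because errors are independent across components, Cov(Tᵢ,Tⱼ) = Cov(Xᵢ,Xⱼ); the off-diagonal part of the true-score variance is the same as above.
True-score variance = [6.7²·0.89 + 3.7²·0.82] − 5.9496 = 51.1779 − 5.9496 = 45.2283.
Reliability = 45.2283 / 52.6304 = 0.8594.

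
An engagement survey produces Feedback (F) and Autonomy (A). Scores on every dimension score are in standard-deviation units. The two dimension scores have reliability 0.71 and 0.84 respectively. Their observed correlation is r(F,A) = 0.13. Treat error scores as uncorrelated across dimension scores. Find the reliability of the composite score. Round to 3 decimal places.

Var(F+A) = 2 + 2·[0.13] = 2 + 0.26 = 2.26.
Because errors are independent across components, Cov(Tᵢ,Tⱼ) = Cov(Xᵢ,Xⱼ); the off-diagonal part of the true-score variance is the same as above.
True-score variance = [0.71 + 0.84] + 0.26 = 1.55 + 0.26 = 1.81.
Reliability = 1.81 / 2.26 = 0.801.

0.801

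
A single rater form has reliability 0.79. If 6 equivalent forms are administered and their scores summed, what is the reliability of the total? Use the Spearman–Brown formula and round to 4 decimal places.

ρ_k = kρ / (1 + (k−1)ρ) = 6·0.79 / (1 + 5·0.79) = 4.740 / 4.950 = 0.9576.

0.9576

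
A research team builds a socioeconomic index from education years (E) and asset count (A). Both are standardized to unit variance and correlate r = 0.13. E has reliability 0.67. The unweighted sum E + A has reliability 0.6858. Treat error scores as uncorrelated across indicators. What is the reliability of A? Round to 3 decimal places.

Var(E+A) = 2 + 2·0.13 = 2.260.
True-score variance = ρ_E + ρ_A + 2·0.13, so 0.6858 = (0.67 + ρ_A + 0.26) / 2.260.
ρ_A = 0.6858·2.260 − 0.67 − 0.26 = 0.620.

0.620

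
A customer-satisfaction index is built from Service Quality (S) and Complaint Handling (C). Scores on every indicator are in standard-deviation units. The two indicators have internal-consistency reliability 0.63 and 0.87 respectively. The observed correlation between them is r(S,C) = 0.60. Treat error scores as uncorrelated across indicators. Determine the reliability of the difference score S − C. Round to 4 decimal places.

Var(S−C) = 1 + 1 − 2·0.60 = 2 − 1.2 = 0.8.
Under uncorrelated errors the observed covariances equal the true-score covariances, so only the own-variance terms attenuate.
True-score variance = [0.63 + 0.87] − 1.2 = 1.5 − 1.2 = 0.3.
Reliability = 0.3 / 0.8 = 0.3750.

0.3750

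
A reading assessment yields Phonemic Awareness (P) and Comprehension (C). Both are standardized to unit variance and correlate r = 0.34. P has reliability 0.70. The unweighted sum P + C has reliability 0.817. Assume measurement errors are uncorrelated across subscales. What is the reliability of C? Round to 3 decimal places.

Var(P+C) = 2 + 2·0.34 = 2.680.
True-score variance = ρ_P + ρ_C + 2·0.34, so 0.817 = (0.70 + ρ_C + 0.68) / 2.680.
ρ_C = 0.817·2.680 − 0.70 − 0.68 = 0.810.

0.810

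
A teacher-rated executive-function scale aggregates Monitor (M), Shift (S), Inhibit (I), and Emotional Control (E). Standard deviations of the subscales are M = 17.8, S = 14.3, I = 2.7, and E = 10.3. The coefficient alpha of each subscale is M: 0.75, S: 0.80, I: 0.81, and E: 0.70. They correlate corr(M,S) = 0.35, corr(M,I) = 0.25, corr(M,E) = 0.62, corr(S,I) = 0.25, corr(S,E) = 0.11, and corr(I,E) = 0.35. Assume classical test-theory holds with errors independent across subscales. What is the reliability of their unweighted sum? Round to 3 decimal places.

Var(M+S+I+E) = 17.8² + 14.3² + 2.7² + 10.3² + 2·[17.8·14.3·0.35 + 17.8·2.7·0.25 + 17.8·10.3·0.62 + 14.3·2.7·0.25 + 14.3·10.3·0.11 + 2.7·10.3·0.35] = 634.71 + 500.725 = 1135.44.
With uncorrelated errors the cross-covariances are all true-score covariance, so they carry over unchanged; only the diagonal terms shrink to ρᵢσᵢ².
True-score variance = [17.8²·0.75 + 14.3²·0.80 + 2.7²·0.81 + 10.3²·0.70] + 500.725 = 481.39 + 500.725 = 982.115.
Reliability = 982.115 / 1135.44 = 0.865.

0.865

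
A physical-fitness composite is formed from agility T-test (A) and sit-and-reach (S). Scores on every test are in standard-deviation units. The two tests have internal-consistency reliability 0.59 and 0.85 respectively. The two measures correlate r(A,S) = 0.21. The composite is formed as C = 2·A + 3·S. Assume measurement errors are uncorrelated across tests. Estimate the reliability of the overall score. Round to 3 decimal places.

0.807

Var(C) = 2² + 3² + 2·[6·0.21] = 13 + 2.52 = 15.52.
Because errors are independent across components, Cov(Tᵢ,Tⱼ) = Cov(Xᵢ,Xⱼ); the off-diagonal part of the true-score variance is the same as above.
True-score variance = [2²·0.59 + 3²·0.85] + 2.52 = 10.01 + 2.52 = 12.53.
Reliability = 12.53 / 15.52 = 0.807.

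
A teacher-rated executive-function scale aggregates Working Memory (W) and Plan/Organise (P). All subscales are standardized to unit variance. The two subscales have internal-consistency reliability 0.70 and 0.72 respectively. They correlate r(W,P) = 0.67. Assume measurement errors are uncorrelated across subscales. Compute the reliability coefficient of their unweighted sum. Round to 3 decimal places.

0.826

Var(W+P) = 2 + 2·[0.67] = 2 + 1.34 = 3.34.
With uncorrelated errors the cross-covariances are all true-score covariance, so they carry over unchanged; only the diagonal terms shrink to ρᵢσᵢ².
True-score variance = [0.70 + 0.72] + 1.34 = 1.42 + 1.34 = 2.76.
Reliability = 2.76 / 3.34 = 0.826.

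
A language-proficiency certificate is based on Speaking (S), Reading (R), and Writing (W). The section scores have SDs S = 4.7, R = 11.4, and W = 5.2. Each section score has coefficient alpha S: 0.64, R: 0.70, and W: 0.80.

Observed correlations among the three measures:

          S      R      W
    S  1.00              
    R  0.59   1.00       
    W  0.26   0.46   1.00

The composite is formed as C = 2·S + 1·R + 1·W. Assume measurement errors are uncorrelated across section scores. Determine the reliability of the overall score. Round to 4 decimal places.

0.8313

Var(C) = 2²·4.7² + 11.4² + 5.2² + 2·[2·4.7·11.4·0.59 + 2·4.7·5.2·0.26 + 11.4·5.2·0.46] = 245.36 + 206.404 = 451.764.
With uncorrelated errors the cross-covariances are all true-score covariance, so they carry over unchanged; only the diagonal terms shrink to ρᵢσᵢ².
True-score variance = [2²·4.7²·0.64 + 11.4²·0.70 + 5.2²·0.80] + 206.404 = 169.154 + 206.404 = 375.558.
Reliability = 375.558 / 451.764 = 0.8313.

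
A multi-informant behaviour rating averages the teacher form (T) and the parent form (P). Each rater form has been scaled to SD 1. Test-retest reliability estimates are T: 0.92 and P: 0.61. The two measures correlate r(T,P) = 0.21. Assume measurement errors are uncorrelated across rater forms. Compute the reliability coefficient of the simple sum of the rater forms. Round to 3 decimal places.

0.806

Var(T+P) = 2 + 2·[0.21] = 2 + 0.42 = 2.42.
Under uncorrelated errors the observed covariances equal the true-score covariances, so only the own-variance terms attenuate.
True-score variance = [0.92 + 0.61] + 0.42 = 1.53 + 0.42 = 1.95.
Reliability = 1.95 / 2.42 = 0.806.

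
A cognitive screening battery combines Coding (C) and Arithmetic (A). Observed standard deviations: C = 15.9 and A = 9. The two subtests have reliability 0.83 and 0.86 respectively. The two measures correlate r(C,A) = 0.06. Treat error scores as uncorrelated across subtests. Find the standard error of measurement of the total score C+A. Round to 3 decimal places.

Var(total) = 333.81 + 17.172 = 350.982.
True-score variance = 279.492 + 17.172 = 296.664, so reliability = 0.8452.
Error variance = 350.982 − 296.664 = 54.3177; SEM = √54.3177 = 7.370.

7.370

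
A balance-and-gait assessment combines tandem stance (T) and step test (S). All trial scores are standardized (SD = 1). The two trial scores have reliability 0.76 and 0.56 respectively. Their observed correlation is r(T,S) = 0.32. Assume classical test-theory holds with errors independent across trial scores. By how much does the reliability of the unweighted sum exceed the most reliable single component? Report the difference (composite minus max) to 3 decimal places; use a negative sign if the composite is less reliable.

Var(sum) = 2 + 0.64 = 2.64; true-score variance = 1.32 + 0.64 = 1.96; composite reliability = 0.7424.
Max component reliability = 0.7600.
Difference = 0.7424 − 0.7600 = -0.018.

-0.018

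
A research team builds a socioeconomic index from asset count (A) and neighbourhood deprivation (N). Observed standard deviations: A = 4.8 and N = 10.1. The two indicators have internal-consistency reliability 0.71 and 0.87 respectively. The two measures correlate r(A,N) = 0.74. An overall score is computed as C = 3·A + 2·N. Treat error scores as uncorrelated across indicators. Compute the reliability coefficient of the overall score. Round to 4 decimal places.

0.8918

Var(C) = 3²·4.8² + 2²·10.1² + 2·[6·4.8·10.1·0.74] = 615.4 + 430.502 = 1045.9.
Because errors are independent across components, Cov(Tᵢ,Tⱼ) = Cov(Xᵢ,Xⱼ); the off-diagonal part of the true-score variance is the same as above.
True-score variance = [3²·4.8²·0.71 + 2²·10.1²·0.87] + 430.502 = 502.22 + 430.502 = 932.723.
Reliability = 932.723 / 1045.9 = 0.8918.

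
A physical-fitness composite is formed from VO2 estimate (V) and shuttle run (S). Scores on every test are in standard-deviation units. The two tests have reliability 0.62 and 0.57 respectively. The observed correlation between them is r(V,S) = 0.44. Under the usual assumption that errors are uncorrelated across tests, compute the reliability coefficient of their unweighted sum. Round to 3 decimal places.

0.719

Var(V+S) = 2 + 2·[0.44] = 2 + 0.88 = 2.88.
Because errors are independent across components, Cov(Tᵢ,Tⱼ) = Cov(Xᵢ,Xⱼ); the off-diagonal part of the true-score variance is the same as above.
True-score variance = [0.62 + 0.57] + 0.88 = 1.19 + 0.88 = 2.07.
Reliability = 2.07 / 2.88 = 0.719.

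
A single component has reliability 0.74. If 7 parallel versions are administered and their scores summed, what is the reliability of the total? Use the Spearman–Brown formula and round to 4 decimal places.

ρ_k = kρ / (1 + (k−1)ρ) = 7·0.74 / (1 + 6·0.74) = 5.180 / 5.440 = 0.9522.

0.9522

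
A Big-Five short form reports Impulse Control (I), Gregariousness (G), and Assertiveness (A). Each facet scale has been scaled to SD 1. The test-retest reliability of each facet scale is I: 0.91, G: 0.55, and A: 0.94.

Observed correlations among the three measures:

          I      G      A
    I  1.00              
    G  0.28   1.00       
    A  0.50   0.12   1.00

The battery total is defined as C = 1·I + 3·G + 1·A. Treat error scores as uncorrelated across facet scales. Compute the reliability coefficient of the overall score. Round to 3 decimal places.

0.708

Var(C) = 1 + 3² + 1 + 2·[3·0.28 + 0.50 + 3·0.12] = 11 + 3.4 = 14.4.
Under uncorrelated errors the observed covariances equal the true-score covariances, so only the own-variance terms attenuate.
True-score variance = [0.91 + 3²·0.55 + 0.94] + 3.4 = 6.8 + 3.4 = 10.2.
Reliability = 10.2 / 14.4 = 0.708.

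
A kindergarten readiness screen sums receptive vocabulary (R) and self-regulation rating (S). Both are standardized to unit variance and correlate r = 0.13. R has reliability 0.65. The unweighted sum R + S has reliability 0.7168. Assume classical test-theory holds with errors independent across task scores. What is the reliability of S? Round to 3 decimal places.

Var(R+S) = 2 + 2·0.13 = 2.260.
True-score variance = ρ_R + ρ_S + 2·0.13, so 0.7168 = (0.65 + ρ_S + 0.26) / 2.260.
ρ_S = 0.7168·2.260 − 0.65 − 0.26 = 0.710.

0.710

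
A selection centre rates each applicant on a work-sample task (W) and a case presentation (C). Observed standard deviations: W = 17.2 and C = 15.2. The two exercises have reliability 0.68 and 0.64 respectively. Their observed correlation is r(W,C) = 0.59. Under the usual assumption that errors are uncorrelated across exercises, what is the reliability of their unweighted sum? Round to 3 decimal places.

Var(W+C) = 17.2² + 15.2² + 2·[17.2·15.2·0.59] = 526.88 + 308.499 = 835.379.
Because errors are independent across components, Cov(Tᵢ,Tⱼ) = Cov(Xᵢ,Xⱼ); the off-diagonal part of the true-score variance is the same as above.
True-score variance = [17.2²·0.68 + 15.2²·0.64] + 308.499 = 349.037 + 308.499 = 657.536.
Reliability = 657.536 / 835.379 = 0.787.

0.787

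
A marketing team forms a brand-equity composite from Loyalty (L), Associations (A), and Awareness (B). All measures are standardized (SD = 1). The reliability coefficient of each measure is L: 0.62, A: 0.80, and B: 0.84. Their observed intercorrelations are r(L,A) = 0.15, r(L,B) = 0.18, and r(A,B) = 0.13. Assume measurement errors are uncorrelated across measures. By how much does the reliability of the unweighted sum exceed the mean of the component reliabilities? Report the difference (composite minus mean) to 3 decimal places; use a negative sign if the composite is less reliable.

0.058

Var(sum) = 3 + 0.92 = 3.92; true-score variance = 2.26 + 0.92 = 3.18; composite reliability = 0.8112.
Mean component reliability = 0.7533.
Difference = 0.8112 − 0.7533 = 0.058.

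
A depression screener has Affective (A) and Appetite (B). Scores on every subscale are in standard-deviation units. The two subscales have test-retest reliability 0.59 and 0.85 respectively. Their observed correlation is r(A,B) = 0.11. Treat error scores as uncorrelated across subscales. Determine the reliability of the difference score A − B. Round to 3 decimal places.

0.685

Var(A−B) = 1 + 1 − 2·0.11 = 2 − 0.22 = 1.78.
Under uncorrelated errors the observed covariances equal the true-score covariances, so only the own-variance terms attenuate.
True-score variance = [0.59 + 0.85] − 0.22 = 1.44 − 0.22 = 1.22.
Reliability = 1.22 / 1.78 = 0.685.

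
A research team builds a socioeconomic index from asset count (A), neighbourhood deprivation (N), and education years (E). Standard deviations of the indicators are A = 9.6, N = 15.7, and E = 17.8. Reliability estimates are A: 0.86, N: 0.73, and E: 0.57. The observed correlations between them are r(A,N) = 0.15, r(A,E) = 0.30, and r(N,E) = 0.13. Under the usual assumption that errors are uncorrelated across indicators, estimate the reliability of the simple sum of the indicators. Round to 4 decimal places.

Var(A+N+E) = 9.6² + 15.7² + 17.8² + 2·[9.6·15.7·0.15 + 9.6·17.8·0.30 + 15.7·17.8·0.13] = 655.49 + 220.404 = 875.894.
Under uncorrelated errors the observed covariances equal the true-score covariances, so only the own-variance terms attenuate.
True-score variance = [9.6²·0.86 + 15.7²·0.73 + 17.8²·0.57] + 220.404 = 439.794 + 220.404 = 660.198.
Reliability = 660.198 / 875.894 = 0.7537.

0.7537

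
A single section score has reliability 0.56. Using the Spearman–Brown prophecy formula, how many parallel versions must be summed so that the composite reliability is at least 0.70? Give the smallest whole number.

2

k ≥ ρ*(1−ρ₁)/(ρ₁(1−ρ*)) = 0.70·0.44 / (0.56·0.30) = 1.833.
Smallest integer k = 2.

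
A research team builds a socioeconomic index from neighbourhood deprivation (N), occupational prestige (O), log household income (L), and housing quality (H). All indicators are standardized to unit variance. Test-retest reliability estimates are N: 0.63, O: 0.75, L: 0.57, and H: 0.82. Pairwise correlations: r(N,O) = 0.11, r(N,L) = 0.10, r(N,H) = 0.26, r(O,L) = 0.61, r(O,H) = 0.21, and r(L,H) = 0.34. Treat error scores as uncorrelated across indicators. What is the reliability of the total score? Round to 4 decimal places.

Var(N+O+L+H) = 4 + 2·[0.11 + 0.10 + 0.26 + 0.61 + 0.21 + 0.34] = 4 + 3.26 = 7.26.
With uncorrelated errors the cross-covariances are all true-score covariance, so they carry over unchanged; only the diagonal terms shrink to ρᵢσᵢ².
True-score variance = [0.63 + 0.75 + 0.57 + 0.82] + 3.26 = 2.77 + 3.26 = 6.03.
Reliability = 6.03 / 7.26 = 0.8306.

0.8306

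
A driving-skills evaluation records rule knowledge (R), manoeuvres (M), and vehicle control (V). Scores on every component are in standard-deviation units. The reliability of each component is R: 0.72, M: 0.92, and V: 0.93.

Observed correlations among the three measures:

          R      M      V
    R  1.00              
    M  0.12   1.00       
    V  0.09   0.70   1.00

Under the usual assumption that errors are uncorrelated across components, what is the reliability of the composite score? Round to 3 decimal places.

0.911

Var(R+M+V) = 3 + 2·[0.12 + 0.09 + 0.70] = 3 + 1.82 = 4.82.
Under uncorrelated errors the observed covariances equal the true-score covariances, so only the own-variance terms attenuate.
True-score variance = [0.72 + 0.92 + 0.93] + 1.82 = 2.57 + 1.82 = 4.39.
Reliability = 4.39 / 4.82 = 0.911.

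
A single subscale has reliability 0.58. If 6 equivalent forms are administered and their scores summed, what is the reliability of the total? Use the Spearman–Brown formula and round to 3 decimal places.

0.892

ρ_k = kρ / (1 + (k−1)ρ) = 6·0.58 / (1 + 5·0.58) = 3.480 / 3.900 = 0.892.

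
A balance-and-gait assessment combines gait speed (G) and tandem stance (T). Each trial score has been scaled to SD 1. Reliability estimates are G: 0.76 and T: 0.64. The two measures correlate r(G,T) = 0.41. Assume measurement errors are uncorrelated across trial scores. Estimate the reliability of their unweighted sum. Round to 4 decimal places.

Var(G+T) = 2 + 2·[0.41] = 2 + 0.82 = 2.82.
Because errors are independent across components, Cov(Tᵢ,Tⱼ) = Cov(Xᵢ,Xⱼ); the off-diagonal part of the true-score variance is the same as above.
True-score variance = [0.76 + 0.64] + 0.82 = 1.4 + 0.82 = 2.22.
Reliability = 2.22 / 2.82 = 0.7872.

0.7872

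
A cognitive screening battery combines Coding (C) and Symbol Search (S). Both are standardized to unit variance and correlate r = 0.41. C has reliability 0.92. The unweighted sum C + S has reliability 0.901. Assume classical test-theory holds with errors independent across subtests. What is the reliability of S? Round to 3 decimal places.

0.801

Var(C+S) = 2 + 2·0.41 = 2.820.
True-score variance = ρ_C + ρ_S + 2·0.41, so 0.901 = (0.92 + ρ_S + 0.82) / 2.820.
ρ_S = 0.901·2.820 − 0.92 − 0.82 = 0.801.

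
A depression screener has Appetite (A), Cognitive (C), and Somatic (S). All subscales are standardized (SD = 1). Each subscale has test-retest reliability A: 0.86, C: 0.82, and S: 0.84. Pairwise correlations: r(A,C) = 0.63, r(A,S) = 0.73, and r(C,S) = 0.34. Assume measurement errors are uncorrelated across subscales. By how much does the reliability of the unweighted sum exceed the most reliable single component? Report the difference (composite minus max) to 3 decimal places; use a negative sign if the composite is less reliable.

0.065

Var(sum) = 3 + 3.4 = 6.4; true-score variance = 2.52 + 3.4 = 5.92; composite reliability = 0.9250.
Max component reliability = 0.8600.
Difference = 0.9250 − 0.8600 = 0.065.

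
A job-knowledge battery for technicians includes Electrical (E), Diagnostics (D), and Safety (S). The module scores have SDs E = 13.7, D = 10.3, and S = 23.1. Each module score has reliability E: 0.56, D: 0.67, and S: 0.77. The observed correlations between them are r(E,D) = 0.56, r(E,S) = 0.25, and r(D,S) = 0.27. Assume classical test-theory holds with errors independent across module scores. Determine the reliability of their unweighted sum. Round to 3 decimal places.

Var(E+D+S) = 13.7² + 10.3² + 23.1² + 2·[13.7·10.3·0.56 + 13.7·23.1·0.25 + 10.3·23.1·0.27] = 827.39 + 444.76 = 1272.15.
With uncorrelated errors the cross-covariances are all true-score covariance, so they carry over unchanged; only the diagonal terms shrink to ρᵢσᵢ².
True-score variance = [13.7²·0.56 + 10.3²·0.67 + 23.1²·0.77] + 444.76 = 587.066 + 444.76 = 1031.83.
Reliability = 1031.83 / 1272.15 = 0.811.

0.811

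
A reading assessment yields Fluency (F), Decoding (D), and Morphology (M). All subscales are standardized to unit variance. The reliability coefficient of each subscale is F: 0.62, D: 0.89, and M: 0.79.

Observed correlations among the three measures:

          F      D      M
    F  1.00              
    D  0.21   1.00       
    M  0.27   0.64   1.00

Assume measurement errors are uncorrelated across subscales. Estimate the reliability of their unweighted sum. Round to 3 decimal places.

0.866

Var(F+D+M) = 3 + 2·[0.21 + 0.27 + 0.64] = 3 + 2.24 = 5.24.
With uncorrelated errors the cross-covariances are all true-score covariance, so they carry over unchanged; only the diagonal terms shrink to ρᵢσᵢ².
True-score variance = [0.62 + 0.89 + 0.79] + 2.24 = 2.3 + 2.24 = 4.54.
Reliability = 4.54 / 5.24 = 0.866.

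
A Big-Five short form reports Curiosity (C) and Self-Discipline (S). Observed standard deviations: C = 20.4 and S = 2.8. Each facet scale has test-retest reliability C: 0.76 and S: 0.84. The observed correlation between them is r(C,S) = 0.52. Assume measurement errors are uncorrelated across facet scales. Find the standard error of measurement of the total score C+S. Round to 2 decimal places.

10.06

Var(total) = 424 + 59.4048 = 483.405.
True-score variance = 322.867 + 59.4048 = 382.272, so reliability = 0.7908.
Error variance = 483.405 − 382.272 = 101.133; SEM = √101.133 = 10.06.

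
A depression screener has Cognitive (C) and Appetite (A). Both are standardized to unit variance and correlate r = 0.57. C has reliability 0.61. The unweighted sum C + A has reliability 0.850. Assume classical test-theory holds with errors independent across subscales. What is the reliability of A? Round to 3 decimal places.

Var(C+A) = 2 + 2·0.57 = 3.140.
True-score variance = ρ_C + ρ_A + 2·0.57, so 0.850 = (0.61 + ρ_A + 1.14) / 3.140.
ρ_A = 0.850·3.140 − 0.61 − 1.14 = 0.919.

0.919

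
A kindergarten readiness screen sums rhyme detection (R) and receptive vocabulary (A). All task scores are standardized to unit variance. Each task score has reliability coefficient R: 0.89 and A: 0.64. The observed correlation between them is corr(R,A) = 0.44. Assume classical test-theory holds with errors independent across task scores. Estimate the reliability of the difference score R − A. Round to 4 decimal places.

0.5804

Var(R−A) = 1 + 1 − 2·0.44 = 2 − 0.88 = 1.12.
Because errors are independent across components, Cov(Tᵢ,Tⱼ) = Cov(Xᵢ,Xⱼ); the off-diagonal part of the true-score variance is the same as above.
True-score variance = [0.89 + 0.64] − 0.88 = 1.53 − 0.88 = 0.65.
Reliability = 0.65 / 1.12 = 0.5804.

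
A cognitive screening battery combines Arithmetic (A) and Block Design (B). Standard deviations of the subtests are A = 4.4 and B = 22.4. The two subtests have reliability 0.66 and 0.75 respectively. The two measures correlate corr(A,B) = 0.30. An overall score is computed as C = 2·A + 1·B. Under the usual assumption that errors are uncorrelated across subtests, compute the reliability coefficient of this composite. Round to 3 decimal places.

Var(C) = 2²·4.4² + 22.4² + 2·[2·4.4·22.4·0.30] = 579.2 + 118.272 = 697.472.
Under uncorrelated errors the observed covariances equal the true-score covariances, so only the own-variance terms attenuate.
True-score variance = [2²·4.4²·0.66 + 22.4²·0.75] + 118.272 = 427.43 + 118.272 = 545.702.
Reliability = 545.702 / 697.472 = 0.782.

0.782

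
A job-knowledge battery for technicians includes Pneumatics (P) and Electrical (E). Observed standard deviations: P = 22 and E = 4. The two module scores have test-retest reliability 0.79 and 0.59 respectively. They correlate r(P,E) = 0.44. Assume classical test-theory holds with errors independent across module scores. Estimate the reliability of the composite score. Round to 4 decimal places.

Var(P+E) = 22² + 4² + 2·[22·4·0.44] = 500 + 77.44 = 577.44.
Under uncorrelated errors the observed covariances equal the true-score covariances, so only the own-variance terms attenuate.
True-score variance = [22²·0.79 + 4²·0.59] + 77.44 = 391.8 + 77.44 = 469.24.
Reliability = 469.24 / 577.44 = 0.8126.

0.8126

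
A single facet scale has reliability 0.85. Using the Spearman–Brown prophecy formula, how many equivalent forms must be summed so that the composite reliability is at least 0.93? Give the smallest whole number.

k ≥ ρ*(1−ρ₁)/(ρ₁(1−ρ*)) = 0.93·0.15 / (0.85·0.07) = 2.345.
Smallest integer k = 3.

3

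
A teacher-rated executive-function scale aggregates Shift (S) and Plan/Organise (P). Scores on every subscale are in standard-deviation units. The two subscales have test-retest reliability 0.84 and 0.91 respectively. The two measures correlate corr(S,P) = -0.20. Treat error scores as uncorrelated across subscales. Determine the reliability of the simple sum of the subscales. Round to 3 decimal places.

0.844

Var(S+P) = 2 + 2·[(-0.20)] = 2 − 0.4 = 1.6.
Under uncorrelated errors the observed covariances equal the true-score covariances, so only the own-variance terms attenuate.
True-score variance = [0.84 + 0.91] − 0.4 = 1.75 − 0.4 = 1.35.
Reliability = 1.35 / 1.6 = 0.844.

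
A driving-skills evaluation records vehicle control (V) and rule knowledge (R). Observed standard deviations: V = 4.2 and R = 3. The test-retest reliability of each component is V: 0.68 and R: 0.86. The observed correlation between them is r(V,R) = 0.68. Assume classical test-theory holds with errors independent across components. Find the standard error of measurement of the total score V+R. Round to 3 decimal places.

2.628

Var(total) = 26.64 + 17.136 = 43.776.
True-score variance = 19.7352 + 17.136 = 36.8712, so reliability = 0.8423.
Error variance = 43.776 − 36.8712 = 6.9048; SEM = √6.9048 = 2.628.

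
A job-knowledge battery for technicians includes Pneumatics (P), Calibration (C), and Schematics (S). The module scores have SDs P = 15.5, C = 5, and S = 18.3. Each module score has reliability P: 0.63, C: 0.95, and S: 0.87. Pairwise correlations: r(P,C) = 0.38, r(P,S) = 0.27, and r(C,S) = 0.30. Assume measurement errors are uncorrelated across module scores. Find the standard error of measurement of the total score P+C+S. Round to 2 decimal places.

11.56

Var(total) = 600.14 + 266.971 = 867.111.
True-score variance = 466.462 + 266.971 = 733.433, so reliability = 0.8458.
Error variance = 867.111 − 733.433 = 133.678; SEM = √133.678 = 11.56.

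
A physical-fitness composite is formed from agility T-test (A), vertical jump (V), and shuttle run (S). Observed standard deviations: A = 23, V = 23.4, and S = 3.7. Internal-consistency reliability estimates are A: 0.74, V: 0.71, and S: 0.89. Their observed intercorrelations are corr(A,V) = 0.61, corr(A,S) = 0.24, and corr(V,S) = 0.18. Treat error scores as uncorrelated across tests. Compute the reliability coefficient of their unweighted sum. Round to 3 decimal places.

0.836

Var(A+V+S) = 23² + 23.4² + 3.7² + 2·[23·23.4·0.61 + 23·3.7·0.24 + 23.4·3.7·0.18] = 1090.25 + 728.621 = 1818.87.
With uncorrelated errors the cross-covariances are all true-score covariance, so they carry over unchanged; only the diagonal terms shrink to ρᵢσᵢ².
True-score variance = [23²·0.74 + 23.4²·0.71 + 3.7²·0.89] + 728.621 = 792.412 + 728.621 = 1521.03.
Reliability = 1521.03 / 1818.87 = 0.836.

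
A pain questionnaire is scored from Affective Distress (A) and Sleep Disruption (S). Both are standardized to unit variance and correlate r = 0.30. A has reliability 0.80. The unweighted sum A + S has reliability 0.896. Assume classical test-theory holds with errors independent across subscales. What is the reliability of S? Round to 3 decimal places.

Var(A+S) = 2 + 2·0.30 = 2.600.
True-score variance = ρ_A + ρ_S + 2·0.30, so 0.896 = (0.80 + ρ_S + 0.60) / 2.600.
ρ_S = 0.896·2.600 − 0.80 − 0.60 = 0.930.

0.930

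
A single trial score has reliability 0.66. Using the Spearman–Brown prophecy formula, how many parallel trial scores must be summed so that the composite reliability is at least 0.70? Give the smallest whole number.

2

k ≥ ρ*(1−ρ₁)/(ρ₁(1−ρ*)) = 0.70·0.34 / (0.66·0.30) = 1.202.
Smallest integer k = 2.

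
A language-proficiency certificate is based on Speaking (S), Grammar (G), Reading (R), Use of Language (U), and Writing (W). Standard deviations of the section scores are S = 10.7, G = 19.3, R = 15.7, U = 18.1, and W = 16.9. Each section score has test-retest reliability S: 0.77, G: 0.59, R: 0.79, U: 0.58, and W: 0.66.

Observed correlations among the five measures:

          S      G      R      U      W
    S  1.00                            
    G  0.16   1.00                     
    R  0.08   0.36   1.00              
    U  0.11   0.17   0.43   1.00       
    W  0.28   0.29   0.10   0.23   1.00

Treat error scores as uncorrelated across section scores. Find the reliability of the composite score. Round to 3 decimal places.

Var(S+G+R+U+W) = 10.7² + 19.3² + 15.7² + 18.1² + 16.9² + 2·[10.7·19.3·0.16 + 10.7·15.7·0.08 + 10.7·18.1·0.11 + 10.7·16.9·0.28 + 19.3·15.7·0.36 + 19.3·18.1·0.17 + 19.3·16.9·0.29 + 15.7·18.1·0.43 + 15.7·16.9·0.10 + 18.1·16.9·0.23] = 1346.69 + 1201.11 = 2547.8.
Under uncorrelated errors the observed covariances equal the true-score covariances, so only the own-variance terms attenuate.
True-score variance = [10.7²·0.77 + 19.3²·0.59 + 15.7²·0.79 + 18.1²·0.58 + 16.9²·0.66] + 1201.11 = 881.17 + 1201.11 = 2082.28.
Reliability = 2082.28 / 2547.8 = 0.817.

0.817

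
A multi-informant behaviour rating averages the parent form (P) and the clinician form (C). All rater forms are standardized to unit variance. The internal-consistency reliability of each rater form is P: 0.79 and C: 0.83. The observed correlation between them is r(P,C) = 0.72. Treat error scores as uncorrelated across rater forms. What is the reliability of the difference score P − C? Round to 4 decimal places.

Var(P−C) = 1 + 1 − 2·0.72 = 2 − 1.44 = 0.56.
With uncorrelated errors the cross-covariances are all true-score covariance, so they carry over unchanged; only the diagonal terms shrink to ρᵢσᵢ².
True-score variance = [0.79 + 0.83] − 1.44 = 1.62 − 1.44 = 0.18.
Reliability = 0.18 / 0.56 = 0.3214.

0.3214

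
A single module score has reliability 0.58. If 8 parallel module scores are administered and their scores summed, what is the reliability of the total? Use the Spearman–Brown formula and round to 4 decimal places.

ρ_k = kρ / (1 + (k−1)ρ) = 8·0.58 / (1 + 7·0.58) = 4.640 / 5.060 = 0.9170.

0.9170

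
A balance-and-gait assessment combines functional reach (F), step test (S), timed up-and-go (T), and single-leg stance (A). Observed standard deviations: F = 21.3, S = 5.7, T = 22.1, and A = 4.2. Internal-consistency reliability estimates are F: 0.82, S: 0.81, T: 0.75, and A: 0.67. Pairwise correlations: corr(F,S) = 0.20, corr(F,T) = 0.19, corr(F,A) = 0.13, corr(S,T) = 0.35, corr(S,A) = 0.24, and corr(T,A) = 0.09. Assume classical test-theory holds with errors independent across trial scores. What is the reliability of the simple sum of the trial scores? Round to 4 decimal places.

0.8413

Var(F+S+T+A) = 21.3² + 5.7² + 22.1² + 4.2² + 2·[21.3·5.7·0.20 + 21.3·22.1·0.19 + 21.3·4.2·0.13 + 5.7·22.1·0.35 + 5.7·4.2·0.24 + 22.1·4.2·0.09] = 992.23 + 367.079 = 1359.31.
With uncorrelated errors the cross-covariances are all true-score covariance, so they carry over unchanged; only the diagonal terms shrink to ρᵢσᵢ².
True-score variance = [21.3²·0.82 + 5.7²·0.81 + 22.1²·0.75 + 4.2²·0.67] + 367.079 = 776.469 + 367.079 = 1143.55.
Reliability = 1143.55 / 1359.31 = 0.8413.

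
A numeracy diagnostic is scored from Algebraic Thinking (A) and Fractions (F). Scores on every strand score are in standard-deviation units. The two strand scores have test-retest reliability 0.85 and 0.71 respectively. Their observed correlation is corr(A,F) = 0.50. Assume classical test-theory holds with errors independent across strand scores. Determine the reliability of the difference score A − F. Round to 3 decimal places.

0.560

Var(A−F) = 1 + 1 − 2·0.50 = 2 − 1 = 1.
Under uncorrelated errors the observed covariances equal the true-score covariances, so only the own-variance terms attenuate.
True-score variance = [0.85 + 0.71] − 1 = 1.56 − 1 = 0.56.
Reliability = 0.56 / 1 = 0.560.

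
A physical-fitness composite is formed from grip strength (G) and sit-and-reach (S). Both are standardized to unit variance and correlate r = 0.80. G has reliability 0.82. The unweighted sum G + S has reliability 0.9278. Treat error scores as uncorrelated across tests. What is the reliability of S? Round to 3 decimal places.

0.920

Var(G+S) = 2 + 2·0.80 = 3.600.
True-score variance = ρ_G + ρ_S + 2·0.80, so 0.9278 = (0.82 + ρ_S + 1.60) / 3.600.
ρ_S = 0.9278·3.600 − 0.82 − 1.60 = 0.920.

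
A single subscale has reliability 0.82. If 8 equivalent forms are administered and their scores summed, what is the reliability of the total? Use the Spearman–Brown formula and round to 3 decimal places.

ρ_k = kρ / (1 + (k−1)ρ) = 8·0.82 / (1 + 7·0.82) = 6.560 / 6.740 = 0.973.

0.973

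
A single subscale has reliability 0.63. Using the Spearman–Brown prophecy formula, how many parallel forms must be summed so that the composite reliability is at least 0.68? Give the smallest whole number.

2

k ≥ ρ*(1−ρ₁)/(ρ₁(1−ρ*)) = 0.68·0.37 / (0.63·0.32) = 1.248.
Smallest integer k = 2.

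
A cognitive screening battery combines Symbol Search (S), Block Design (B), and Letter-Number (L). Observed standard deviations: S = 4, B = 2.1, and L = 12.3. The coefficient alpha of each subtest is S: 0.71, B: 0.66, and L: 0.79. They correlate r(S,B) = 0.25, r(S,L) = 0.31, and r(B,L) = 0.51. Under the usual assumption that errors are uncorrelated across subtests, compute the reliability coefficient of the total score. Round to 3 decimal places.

Var(S+B+L) = 4² + 2.1² + 12.3² + 2·[4·2.1·0.25 + 4·12.3·0.31 + 2.1·12.3·0.51] = 171.7 + 61.0506 = 232.751.
Under uncorrelated errors the observed covariances equal the true-score covariances, so only the own-variance terms attenuate.
True-score variance = [4²·0.71 + 2.1²·0.66 + 12.3²·0.79] + 61.0506 = 133.79 + 61.0506 = 194.84.
Reliability = 194.84 / 232.751 = 0.837.

0.837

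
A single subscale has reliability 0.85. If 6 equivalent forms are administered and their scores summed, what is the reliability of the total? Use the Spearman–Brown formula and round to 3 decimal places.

ρ_k = kρ / (1 + (k−1)ρ) = 6·0.85 / (1 + 5·0.85) = 5.100 / 5.250 = 0.971.

0.971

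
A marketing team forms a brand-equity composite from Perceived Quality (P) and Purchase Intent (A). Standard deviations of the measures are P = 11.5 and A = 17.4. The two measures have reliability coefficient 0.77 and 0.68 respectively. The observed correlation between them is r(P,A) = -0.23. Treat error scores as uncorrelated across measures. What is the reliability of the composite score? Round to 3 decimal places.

Var(P+A) = 11.5² + 17.4² + 2·[11.5·17.4·(-0.23)] = 435.01 − 92.046 = 342.964.
Under uncorrelated errors the observed covariances equal the true-score covariances, so only the own-variance terms attenuate.
True-score variance = [11.5²·0.77 + 17.4²·0.68] − 92.046 = 307.709 − 92.046 = 215.663.
Reliability = 215.663 / 342.964 = 0.629.

0.629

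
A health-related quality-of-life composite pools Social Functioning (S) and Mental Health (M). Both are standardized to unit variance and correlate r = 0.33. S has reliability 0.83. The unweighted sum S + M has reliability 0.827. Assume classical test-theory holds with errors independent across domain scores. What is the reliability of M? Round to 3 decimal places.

Var(S+M) = 2 + 2·0.33 = 2.660.
True-score variance = ρ_S + ρ_M + 2·0.33, so 0.827 = (0.83 + ρ_M + 0.66) / 2.660.
ρ_M = 0.827·2.660 − 0.83 − 0.66 = 0.710.

0.710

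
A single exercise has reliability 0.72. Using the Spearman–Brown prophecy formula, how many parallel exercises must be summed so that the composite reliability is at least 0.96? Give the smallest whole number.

k ≥ ρ*(1−ρ₁)/(ρ₁(1−ρ*)) = 0.96·0.28 / (0.72·0.04) = 9.333.
Smallest integer k = 10.

10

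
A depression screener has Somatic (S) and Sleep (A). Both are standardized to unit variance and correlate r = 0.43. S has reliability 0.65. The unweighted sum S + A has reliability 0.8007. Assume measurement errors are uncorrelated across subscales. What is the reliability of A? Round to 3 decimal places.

0.780

Var(S+A) = 2 + 2·0.43 = 2.860.
True-score variance = ρ_S + ρ_A + 2·0.43, so 0.8007 = (0.65 + ρ_A + 0.86) / 2.860.
ρ_A = 0.8007·2.860 − 0.65 − 0.86 = 0.780.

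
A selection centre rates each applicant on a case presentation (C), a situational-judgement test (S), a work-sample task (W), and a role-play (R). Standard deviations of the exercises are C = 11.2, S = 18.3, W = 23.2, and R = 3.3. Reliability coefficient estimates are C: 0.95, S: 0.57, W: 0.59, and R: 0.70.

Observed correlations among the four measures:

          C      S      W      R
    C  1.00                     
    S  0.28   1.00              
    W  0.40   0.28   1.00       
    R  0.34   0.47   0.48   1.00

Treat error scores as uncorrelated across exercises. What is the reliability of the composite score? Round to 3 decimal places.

0.783

Var(C+S+W+R) = 11.2² + 18.3² + 23.2² + 3.3² + 2·[11.2·18.3·0.28 + 11.2·23.2·0.40 + 11.2·3.3·0.34 + 18.3·23.2·0.28 + 18.3·3.3·0.47 + 23.2·3.3·0.48] = 1009.46 + 715.8 = 1725.26.
Under uncorrelated errors the observed covariances equal the true-score covariances, so only the own-variance terms attenuate.
True-score variance = [11.2²·0.95 + 18.3²·0.57 + 23.2²·0.59 + 3.3²·0.70] + 715.8 = 635.24 + 715.8 = 1351.04.
Reliability = 1351.04 / 1725.26 = 0.783.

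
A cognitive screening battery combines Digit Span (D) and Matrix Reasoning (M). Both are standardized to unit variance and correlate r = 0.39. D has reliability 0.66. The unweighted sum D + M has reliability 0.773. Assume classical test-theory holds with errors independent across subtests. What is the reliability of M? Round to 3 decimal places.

Var(D+M) = 2 + 2·0.39 = 2.780.
True-score variance = ρ_D + ρ_M + 2·0.39, so 0.773 = (0.66 + ρ_M + 0.78) / 2.780.
ρ_M = 0.773·2.780 − 0.66 − 0.78 = 0.709.

0.709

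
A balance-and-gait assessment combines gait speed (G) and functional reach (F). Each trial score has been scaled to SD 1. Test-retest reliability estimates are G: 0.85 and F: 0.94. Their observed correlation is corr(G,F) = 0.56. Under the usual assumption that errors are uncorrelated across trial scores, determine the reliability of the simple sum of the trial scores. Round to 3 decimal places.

Var(G+F) = 2 + 2·[0.56] = 2 + 1.12 = 3.12.
Because errors are independent across components, Cov(Tᵢ,Tⱼ) = Cov(Xᵢ,Xⱼ); the off-diagonal part of the true-score variance is the same as above.
True-score variance = [0.85 + 0.94] + 1.12 = 1.79 + 1.12 = 2.91.
Reliability = 2.91 / 3.12 = 0.933.

0.933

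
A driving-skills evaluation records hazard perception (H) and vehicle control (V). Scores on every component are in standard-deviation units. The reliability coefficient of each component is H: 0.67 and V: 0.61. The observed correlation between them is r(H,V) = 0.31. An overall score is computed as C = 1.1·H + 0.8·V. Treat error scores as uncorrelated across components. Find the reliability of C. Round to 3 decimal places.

Var(C) = 1.1² + 0.8² + 2·[0.88·0.31] = 1.85 + 0.5456 = 2.3956.
Because errors are independent across components, Cov(Tᵢ,Tⱼ) = Cov(Xᵢ,Xⱼ); the off-diagonal part of the true-score variance is the same as above.
True-score variance = [1.1²·0.67 + 0.8²·0.61] + 0.5456 = 1.2011 + 0.5456 = 1.7467.
Reliability = 1.7467 / 2.3956 = 0.729.

0.729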